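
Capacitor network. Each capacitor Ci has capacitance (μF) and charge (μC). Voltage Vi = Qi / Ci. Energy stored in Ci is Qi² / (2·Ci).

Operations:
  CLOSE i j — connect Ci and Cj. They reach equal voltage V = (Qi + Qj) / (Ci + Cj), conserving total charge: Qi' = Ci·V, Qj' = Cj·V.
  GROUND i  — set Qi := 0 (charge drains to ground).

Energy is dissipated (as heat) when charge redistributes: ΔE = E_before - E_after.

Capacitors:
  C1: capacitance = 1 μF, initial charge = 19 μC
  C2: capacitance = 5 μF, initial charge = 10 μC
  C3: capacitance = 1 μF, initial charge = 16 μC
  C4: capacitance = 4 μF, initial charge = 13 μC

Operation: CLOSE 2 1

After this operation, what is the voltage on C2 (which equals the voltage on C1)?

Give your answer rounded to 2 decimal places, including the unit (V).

Answer: 4.83 V

Derivation:
Initial: C1(1μF, Q=19μC, V=19.00V), C2(5μF, Q=10μC, V=2.00V), C3(1μF, Q=16μC, V=16.00V), C4(4μF, Q=13μC, V=3.25V)
Op 1: CLOSE 2-1: Q_total=29.00, C_total=6.00, V=4.83; Q2=24.17, Q1=4.83; dissipated=120.417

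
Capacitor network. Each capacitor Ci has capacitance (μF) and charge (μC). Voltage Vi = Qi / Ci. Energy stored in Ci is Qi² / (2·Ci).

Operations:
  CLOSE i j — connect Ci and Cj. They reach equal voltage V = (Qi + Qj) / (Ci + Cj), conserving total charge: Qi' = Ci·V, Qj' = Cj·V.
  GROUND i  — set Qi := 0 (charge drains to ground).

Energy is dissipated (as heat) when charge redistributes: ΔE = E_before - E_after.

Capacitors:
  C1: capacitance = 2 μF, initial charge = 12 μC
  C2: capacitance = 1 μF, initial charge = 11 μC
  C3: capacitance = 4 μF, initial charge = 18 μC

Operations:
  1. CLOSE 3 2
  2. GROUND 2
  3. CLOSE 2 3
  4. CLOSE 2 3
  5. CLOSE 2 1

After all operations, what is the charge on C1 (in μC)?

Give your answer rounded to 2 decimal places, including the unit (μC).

Initial: C1(2μF, Q=12μC, V=6.00V), C2(1μF, Q=11μC, V=11.00V), C3(4μF, Q=18μC, V=4.50V)
Op 1: CLOSE 3-2: Q_total=29.00, C_total=5.00, V=5.80; Q3=23.20, Q2=5.80; dissipated=16.900
Op 2: GROUND 2: Q2=0; energy lost=16.820
Op 3: CLOSE 2-3: Q_total=23.20, C_total=5.00, V=4.64; Q2=4.64, Q3=18.56; dissipated=13.456
Op 4: CLOSE 2-3: Q_total=23.20, C_total=5.00, V=4.64; Q2=4.64, Q3=18.56; dissipated=0.000
Op 5: CLOSE 2-1: Q_total=16.64, C_total=3.00, V=5.55; Q2=5.55, Q1=11.09; dissipated=0.617
Final charges: Q1=11.09, Q2=5.55, Q3=18.56

Answer: 11.09 μC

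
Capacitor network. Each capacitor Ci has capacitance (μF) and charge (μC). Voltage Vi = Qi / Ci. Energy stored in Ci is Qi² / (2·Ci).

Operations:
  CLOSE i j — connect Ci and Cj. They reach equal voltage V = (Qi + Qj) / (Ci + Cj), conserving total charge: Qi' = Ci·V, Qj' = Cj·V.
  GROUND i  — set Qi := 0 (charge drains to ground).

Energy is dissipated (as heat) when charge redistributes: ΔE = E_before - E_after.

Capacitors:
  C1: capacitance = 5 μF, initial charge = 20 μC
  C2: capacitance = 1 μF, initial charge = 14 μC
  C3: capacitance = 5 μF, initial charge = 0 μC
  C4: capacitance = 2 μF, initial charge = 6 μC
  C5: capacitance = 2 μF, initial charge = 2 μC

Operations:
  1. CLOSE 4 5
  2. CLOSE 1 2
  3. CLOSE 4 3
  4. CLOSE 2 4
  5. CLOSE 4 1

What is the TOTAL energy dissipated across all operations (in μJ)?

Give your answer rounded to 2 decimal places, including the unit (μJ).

Initial: C1(5μF, Q=20μC, V=4.00V), C2(1μF, Q=14μC, V=14.00V), C3(5μF, Q=0μC, V=0.00V), C4(2μF, Q=6μC, V=3.00V), C5(2μF, Q=2μC, V=1.00V)
Op 1: CLOSE 4-5: Q_total=8.00, C_total=4.00, V=2.00; Q4=4.00, Q5=4.00; dissipated=2.000
Op 2: CLOSE 1-2: Q_total=34.00, C_total=6.00, V=5.67; Q1=28.33, Q2=5.67; dissipated=41.667
Op 3: CLOSE 4-3: Q_total=4.00, C_total=7.00, V=0.57; Q4=1.14, Q3=2.86; dissipated=2.857
Op 4: CLOSE 2-4: Q_total=6.81, C_total=3.00, V=2.27; Q2=2.27, Q4=4.54; dissipated=8.654
Op 5: CLOSE 4-1: Q_total=32.87, C_total=7.00, V=4.70; Q4=9.39, Q1=23.48; dissipated=8.242
Total dissipated: 63.419 μJ

Answer: 63.42 μJ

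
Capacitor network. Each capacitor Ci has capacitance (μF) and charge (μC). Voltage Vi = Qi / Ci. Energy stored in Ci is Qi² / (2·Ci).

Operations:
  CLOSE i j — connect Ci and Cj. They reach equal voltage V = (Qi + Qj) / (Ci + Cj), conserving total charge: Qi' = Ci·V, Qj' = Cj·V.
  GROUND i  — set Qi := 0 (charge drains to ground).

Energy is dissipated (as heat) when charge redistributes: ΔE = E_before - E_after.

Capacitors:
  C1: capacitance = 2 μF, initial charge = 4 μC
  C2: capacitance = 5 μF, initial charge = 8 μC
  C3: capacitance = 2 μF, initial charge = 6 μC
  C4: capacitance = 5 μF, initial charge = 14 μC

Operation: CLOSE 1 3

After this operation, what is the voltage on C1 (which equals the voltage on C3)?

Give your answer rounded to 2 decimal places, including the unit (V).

Initial: C1(2μF, Q=4μC, V=2.00V), C2(5μF, Q=8μC, V=1.60V), C3(2μF, Q=6μC, V=3.00V), C4(5μF, Q=14μC, V=2.80V)
Op 1: CLOSE 1-3: Q_total=10.00, C_total=4.00, V=2.50; Q1=5.00, Q3=5.00; dissipated=0.500

Answer: 2.50 V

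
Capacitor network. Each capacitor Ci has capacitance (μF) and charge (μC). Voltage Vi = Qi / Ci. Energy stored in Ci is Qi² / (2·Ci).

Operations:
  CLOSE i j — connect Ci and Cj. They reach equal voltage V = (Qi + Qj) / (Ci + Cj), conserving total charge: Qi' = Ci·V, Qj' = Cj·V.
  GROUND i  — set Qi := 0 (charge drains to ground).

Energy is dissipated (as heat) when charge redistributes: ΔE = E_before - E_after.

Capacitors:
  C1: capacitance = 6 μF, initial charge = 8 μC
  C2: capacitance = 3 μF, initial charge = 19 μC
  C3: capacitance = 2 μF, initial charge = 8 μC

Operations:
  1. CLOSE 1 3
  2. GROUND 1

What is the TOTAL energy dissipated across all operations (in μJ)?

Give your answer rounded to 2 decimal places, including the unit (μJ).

Answer: 17.33 μJ

Derivation:
Initial: C1(6μF, Q=8μC, V=1.33V), C2(3μF, Q=19μC, V=6.33V), C3(2μF, Q=8μC, V=4.00V)
Op 1: CLOSE 1-3: Q_total=16.00, C_total=8.00, V=2.00; Q1=12.00, Q3=4.00; dissipated=5.333
Op 2: GROUND 1: Q1=0; energy lost=12.000
Total dissipated: 17.333 μJ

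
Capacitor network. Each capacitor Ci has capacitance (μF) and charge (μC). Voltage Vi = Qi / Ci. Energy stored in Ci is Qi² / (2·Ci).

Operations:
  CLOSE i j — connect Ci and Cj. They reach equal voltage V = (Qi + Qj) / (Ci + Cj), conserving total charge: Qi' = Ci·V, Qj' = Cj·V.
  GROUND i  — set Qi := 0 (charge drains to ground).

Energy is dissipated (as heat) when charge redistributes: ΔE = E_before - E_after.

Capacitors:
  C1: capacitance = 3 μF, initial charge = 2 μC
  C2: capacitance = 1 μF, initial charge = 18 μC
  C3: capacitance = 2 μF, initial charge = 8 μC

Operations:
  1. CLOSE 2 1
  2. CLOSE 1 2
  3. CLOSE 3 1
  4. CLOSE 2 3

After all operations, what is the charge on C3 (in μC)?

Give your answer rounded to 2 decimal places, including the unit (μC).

Initial: C1(3μF, Q=2μC, V=0.67V), C2(1μF, Q=18μC, V=18.00V), C3(2μF, Q=8μC, V=4.00V)
Op 1: CLOSE 2-1: Q_total=20.00, C_total=4.00, V=5.00; Q2=5.00, Q1=15.00; dissipated=112.667
Op 2: CLOSE 1-2: Q_total=20.00, C_total=4.00, V=5.00; Q1=15.00, Q2=5.00; dissipated=0.000
Op 3: CLOSE 3-1: Q_total=23.00, C_total=5.00, V=4.60; Q3=9.20, Q1=13.80; dissipated=0.600
Op 4: CLOSE 2-3: Q_total=14.20, C_total=3.00, V=4.73; Q2=4.73, Q3=9.47; dissipated=0.053
Final charges: Q1=13.80, Q2=4.73, Q3=9.47

Answer: 9.47 μC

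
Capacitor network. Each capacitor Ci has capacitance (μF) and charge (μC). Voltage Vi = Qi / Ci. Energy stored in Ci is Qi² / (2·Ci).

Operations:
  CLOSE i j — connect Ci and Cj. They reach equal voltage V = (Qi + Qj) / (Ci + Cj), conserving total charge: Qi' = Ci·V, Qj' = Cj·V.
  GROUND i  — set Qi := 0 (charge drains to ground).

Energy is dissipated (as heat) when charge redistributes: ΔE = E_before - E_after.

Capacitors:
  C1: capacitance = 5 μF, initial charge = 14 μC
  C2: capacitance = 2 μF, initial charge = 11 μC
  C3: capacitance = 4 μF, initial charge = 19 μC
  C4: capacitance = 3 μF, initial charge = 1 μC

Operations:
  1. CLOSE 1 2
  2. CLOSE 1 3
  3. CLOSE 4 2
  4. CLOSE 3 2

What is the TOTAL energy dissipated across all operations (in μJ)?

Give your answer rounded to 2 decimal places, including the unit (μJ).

Initial: C1(5μF, Q=14μC, V=2.80V), C2(2μF, Q=11μC, V=5.50V), C3(4μF, Q=19μC, V=4.75V), C4(3μF, Q=1μC, V=0.33V)
Op 1: CLOSE 1-2: Q_total=25.00, C_total=7.00, V=3.57; Q1=17.86, Q2=7.14; dissipated=5.207
Op 2: CLOSE 1-3: Q_total=36.86, C_total=9.00, V=4.10; Q1=20.48, Q3=16.38; dissipated=1.543
Op 3: CLOSE 4-2: Q_total=8.14, C_total=5.00, V=1.63; Q4=4.89, Q2=3.26; dissipated=6.291
Op 4: CLOSE 3-2: Q_total=19.64, C_total=6.00, V=3.27; Q3=13.09, Q2=6.55; dissipated=4.056
Total dissipated: 17.098 μJ

Answer: 17.10 μJ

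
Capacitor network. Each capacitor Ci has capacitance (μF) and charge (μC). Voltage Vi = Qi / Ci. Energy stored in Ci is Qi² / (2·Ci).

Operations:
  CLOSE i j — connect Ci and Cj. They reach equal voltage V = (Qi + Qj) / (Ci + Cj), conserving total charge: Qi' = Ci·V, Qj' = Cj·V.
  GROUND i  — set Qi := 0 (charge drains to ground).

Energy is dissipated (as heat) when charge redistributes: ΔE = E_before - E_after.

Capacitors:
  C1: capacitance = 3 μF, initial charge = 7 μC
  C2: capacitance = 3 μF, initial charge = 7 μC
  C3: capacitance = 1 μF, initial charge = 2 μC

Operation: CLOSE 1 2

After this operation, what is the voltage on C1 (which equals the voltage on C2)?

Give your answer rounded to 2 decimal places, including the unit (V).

Answer: 2.33 V

Derivation:
Initial: C1(3μF, Q=7μC, V=2.33V), C2(3μF, Q=7μC, V=2.33V), C3(1μF, Q=2μC, V=2.00V)
Op 1: CLOSE 1-2: Q_total=14.00, C_total=6.00, V=2.33; Q1=7.00, Q2=7.00; dissipated=0.000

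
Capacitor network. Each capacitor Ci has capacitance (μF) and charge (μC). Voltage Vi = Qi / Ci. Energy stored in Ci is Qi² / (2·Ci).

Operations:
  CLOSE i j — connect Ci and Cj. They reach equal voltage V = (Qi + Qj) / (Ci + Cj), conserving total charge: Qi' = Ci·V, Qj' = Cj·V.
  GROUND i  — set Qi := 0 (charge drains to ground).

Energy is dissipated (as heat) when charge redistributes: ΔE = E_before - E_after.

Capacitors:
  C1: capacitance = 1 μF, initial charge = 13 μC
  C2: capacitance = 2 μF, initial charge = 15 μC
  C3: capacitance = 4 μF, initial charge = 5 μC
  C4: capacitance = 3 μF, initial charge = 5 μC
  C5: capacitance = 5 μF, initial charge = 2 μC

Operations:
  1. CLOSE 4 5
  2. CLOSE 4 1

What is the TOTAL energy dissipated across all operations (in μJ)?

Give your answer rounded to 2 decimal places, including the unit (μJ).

Answer: 56.64 μJ

Derivation:
Initial: C1(1μF, Q=13μC, V=13.00V), C2(2μF, Q=15μC, V=7.50V), C3(4μF, Q=5μC, V=1.25V), C4(3μF, Q=5μC, V=1.67V), C5(5μF, Q=2μC, V=0.40V)
Op 1: CLOSE 4-5: Q_total=7.00, C_total=8.00, V=0.88; Q4=2.62, Q5=4.38; dissipated=1.504
Op 2: CLOSE 4-1: Q_total=15.62, C_total=4.00, V=3.91; Q4=11.72, Q1=3.91; dissipated=55.131
Total dissipated: 56.635 μJ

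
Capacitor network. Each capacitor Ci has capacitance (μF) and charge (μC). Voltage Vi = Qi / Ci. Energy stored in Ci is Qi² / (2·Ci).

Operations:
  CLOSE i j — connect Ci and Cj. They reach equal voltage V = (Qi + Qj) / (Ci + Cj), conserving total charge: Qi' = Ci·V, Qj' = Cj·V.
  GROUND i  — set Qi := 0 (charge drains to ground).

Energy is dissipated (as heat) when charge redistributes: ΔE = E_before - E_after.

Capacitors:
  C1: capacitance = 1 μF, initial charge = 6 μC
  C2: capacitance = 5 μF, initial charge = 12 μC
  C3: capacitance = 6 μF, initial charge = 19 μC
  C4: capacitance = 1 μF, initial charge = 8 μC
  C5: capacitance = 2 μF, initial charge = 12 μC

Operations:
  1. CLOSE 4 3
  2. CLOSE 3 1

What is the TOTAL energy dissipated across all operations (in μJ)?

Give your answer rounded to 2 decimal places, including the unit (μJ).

Answer: 11.98 μJ

Derivation:
Initial: C1(1μF, Q=6μC, V=6.00V), C2(5μF, Q=12μC, V=2.40V), C3(6μF, Q=19μC, V=3.17V), C4(1μF, Q=8μC, V=8.00V), C5(2μF, Q=12μC, V=6.00V)
Op 1: CLOSE 4-3: Q_total=27.00, C_total=7.00, V=3.86; Q4=3.86, Q3=23.14; dissipated=10.012
Op 2: CLOSE 3-1: Q_total=29.14, C_total=7.00, V=4.16; Q3=24.98, Q1=4.16; dissipated=1.968
Total dissipated: 11.980 μJ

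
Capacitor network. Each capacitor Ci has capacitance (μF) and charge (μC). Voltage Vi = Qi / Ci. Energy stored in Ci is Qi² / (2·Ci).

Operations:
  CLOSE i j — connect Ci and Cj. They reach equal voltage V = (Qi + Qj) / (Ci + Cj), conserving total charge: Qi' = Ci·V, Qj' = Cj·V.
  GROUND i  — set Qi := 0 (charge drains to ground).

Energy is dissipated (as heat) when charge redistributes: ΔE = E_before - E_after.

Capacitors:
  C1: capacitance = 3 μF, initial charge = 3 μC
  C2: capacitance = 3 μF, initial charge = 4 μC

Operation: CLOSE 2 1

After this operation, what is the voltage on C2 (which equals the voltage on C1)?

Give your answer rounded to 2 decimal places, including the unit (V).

Answer: 1.17 V

Derivation:
Initial: C1(3μF, Q=3μC, V=1.00V), C2(3μF, Q=4μC, V=1.33V)
Op 1: CLOSE 2-1: Q_total=7.00, C_total=6.00, V=1.17; Q2=3.50, Q1=3.50; dissipated=0.083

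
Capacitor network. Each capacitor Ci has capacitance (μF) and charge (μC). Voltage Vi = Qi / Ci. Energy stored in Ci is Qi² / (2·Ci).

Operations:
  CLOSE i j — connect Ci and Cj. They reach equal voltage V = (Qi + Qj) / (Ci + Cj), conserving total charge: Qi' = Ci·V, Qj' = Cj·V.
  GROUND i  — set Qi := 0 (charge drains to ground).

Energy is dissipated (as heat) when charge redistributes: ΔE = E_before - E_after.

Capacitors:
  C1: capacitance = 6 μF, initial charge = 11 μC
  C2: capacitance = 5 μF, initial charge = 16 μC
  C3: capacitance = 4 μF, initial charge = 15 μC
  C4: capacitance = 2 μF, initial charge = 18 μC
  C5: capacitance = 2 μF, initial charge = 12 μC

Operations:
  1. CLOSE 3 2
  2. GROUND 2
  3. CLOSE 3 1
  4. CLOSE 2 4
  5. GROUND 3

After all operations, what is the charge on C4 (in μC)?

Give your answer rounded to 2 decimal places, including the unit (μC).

Initial: C1(6μF, Q=11μC, V=1.83V), C2(5μF, Q=16μC, V=3.20V), C3(4μF, Q=15μC, V=3.75V), C4(2μF, Q=18μC, V=9.00V), C5(2μF, Q=12μC, V=6.00V)
Op 1: CLOSE 3-2: Q_total=31.00, C_total=9.00, V=3.44; Q3=13.78, Q2=17.22; dissipated=0.336
Op 2: GROUND 2: Q2=0; energy lost=29.660
Op 3: CLOSE 3-1: Q_total=24.78, C_total=10.00, V=2.48; Q3=9.91, Q1=14.87; dissipated=3.115
Op 4: CLOSE 2-4: Q_total=18.00, C_total=7.00, V=2.57; Q2=12.86, Q4=5.14; dissipated=57.857
Op 5: GROUND 3: Q3=0; energy lost=12.279
Final charges: Q1=14.87, Q2=12.86, Q3=0.00, Q4=5.14, Q5=12.00

Answer: 5.14 μC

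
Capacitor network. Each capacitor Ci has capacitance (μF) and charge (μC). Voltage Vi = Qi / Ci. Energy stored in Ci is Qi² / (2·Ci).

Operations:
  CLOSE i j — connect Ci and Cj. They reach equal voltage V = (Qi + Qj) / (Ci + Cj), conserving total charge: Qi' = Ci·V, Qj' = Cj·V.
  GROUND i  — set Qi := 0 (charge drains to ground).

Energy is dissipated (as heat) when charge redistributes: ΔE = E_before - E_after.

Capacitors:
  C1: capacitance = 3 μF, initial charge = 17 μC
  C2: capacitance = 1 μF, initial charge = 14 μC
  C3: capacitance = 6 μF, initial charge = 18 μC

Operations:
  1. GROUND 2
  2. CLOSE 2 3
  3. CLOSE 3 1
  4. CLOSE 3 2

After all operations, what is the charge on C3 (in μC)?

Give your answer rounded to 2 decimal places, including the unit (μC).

Answer: 20.73 μC

Derivation:
Initial: C1(3μF, Q=17μC, V=5.67V), C2(1μF, Q=14μC, V=14.00V), C3(6μF, Q=18μC, V=3.00V)
Op 1: GROUND 2: Q2=0; energy lost=98.000
Op 2: CLOSE 2-3: Q_total=18.00, C_total=7.00, V=2.57; Q2=2.57, Q3=15.43; dissipated=3.857
Op 3: CLOSE 3-1: Q_total=32.43, C_total=9.00, V=3.60; Q3=21.62, Q1=10.81; dissipated=9.580
Op 4: CLOSE 3-2: Q_total=24.19, C_total=7.00, V=3.46; Q3=20.73, Q2=3.46; dissipated=0.456
Final charges: Q1=10.81, Q2=3.46, Q3=20.73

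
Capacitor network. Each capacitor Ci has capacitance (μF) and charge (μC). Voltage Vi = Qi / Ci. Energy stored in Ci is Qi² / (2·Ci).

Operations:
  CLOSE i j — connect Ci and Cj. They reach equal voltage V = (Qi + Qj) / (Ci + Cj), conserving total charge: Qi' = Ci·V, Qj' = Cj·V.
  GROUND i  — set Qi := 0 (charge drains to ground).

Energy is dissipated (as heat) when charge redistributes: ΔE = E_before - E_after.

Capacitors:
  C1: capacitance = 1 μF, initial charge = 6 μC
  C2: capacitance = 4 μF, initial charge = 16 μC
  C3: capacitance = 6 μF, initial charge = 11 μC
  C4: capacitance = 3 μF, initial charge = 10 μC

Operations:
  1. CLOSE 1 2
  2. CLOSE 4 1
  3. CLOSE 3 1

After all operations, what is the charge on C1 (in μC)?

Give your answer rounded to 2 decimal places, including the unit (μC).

Answer: 2.09 μC

Derivation:
Initial: C1(1μF, Q=6μC, V=6.00V), C2(4μF, Q=16μC, V=4.00V), C3(6μF, Q=11μC, V=1.83V), C4(3μF, Q=10μC, V=3.33V)
Op 1: CLOSE 1-2: Q_total=22.00, C_total=5.00, V=4.40; Q1=4.40, Q2=17.60; dissipated=1.600
Op 2: CLOSE 4-1: Q_total=14.40, C_total=4.00, V=3.60; Q4=10.80, Q1=3.60; dissipated=0.427
Op 3: CLOSE 3-1: Q_total=14.60, C_total=7.00, V=2.09; Q3=12.51, Q1=2.09; dissipated=1.338
Final charges: Q1=2.09, Q2=17.60, Q3=12.51, Q4=10.80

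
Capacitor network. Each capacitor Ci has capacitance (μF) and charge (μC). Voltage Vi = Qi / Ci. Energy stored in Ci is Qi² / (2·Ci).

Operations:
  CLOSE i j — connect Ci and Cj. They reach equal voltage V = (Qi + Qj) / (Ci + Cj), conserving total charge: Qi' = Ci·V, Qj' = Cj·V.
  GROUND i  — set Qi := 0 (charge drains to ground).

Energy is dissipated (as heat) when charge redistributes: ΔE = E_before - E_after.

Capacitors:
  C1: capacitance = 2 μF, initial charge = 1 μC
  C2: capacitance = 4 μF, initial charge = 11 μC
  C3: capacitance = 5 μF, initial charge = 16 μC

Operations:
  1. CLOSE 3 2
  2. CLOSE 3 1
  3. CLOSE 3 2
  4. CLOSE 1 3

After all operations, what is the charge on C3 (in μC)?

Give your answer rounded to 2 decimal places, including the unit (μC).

Answer: 12.56 μC

Derivation:
Initial: C1(2μF, Q=1μC, V=0.50V), C2(4μF, Q=11μC, V=2.75V), C3(5μF, Q=16μC, V=3.20V)
Op 1: CLOSE 3-2: Q_total=27.00, C_total=9.00, V=3.00; Q3=15.00, Q2=12.00; dissipated=0.225
Op 2: CLOSE 3-1: Q_total=16.00, C_total=7.00, V=2.29; Q3=11.43, Q1=4.57; dissipated=4.464
Op 3: CLOSE 3-2: Q_total=23.43, C_total=9.00, V=2.60; Q3=13.02, Q2=10.41; dissipated=0.567
Op 4: CLOSE 1-3: Q_total=17.59, C_total=7.00, V=2.51; Q1=5.02, Q3=12.56; dissipated=0.072
Final charges: Q1=5.02, Q2=10.41, Q3=12.56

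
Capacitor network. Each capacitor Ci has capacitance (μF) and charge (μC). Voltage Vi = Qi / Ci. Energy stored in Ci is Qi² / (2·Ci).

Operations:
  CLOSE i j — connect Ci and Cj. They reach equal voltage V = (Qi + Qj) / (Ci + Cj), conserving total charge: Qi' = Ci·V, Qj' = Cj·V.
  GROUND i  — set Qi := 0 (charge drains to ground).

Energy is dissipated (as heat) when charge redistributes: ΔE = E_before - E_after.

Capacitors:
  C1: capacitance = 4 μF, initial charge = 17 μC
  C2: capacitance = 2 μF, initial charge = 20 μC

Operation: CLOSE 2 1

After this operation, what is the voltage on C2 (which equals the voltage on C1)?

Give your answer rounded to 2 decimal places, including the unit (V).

Answer: 6.17 V

Derivation:
Initial: C1(4μF, Q=17μC, V=4.25V), C2(2μF, Q=20μC, V=10.00V)
Op 1: CLOSE 2-1: Q_total=37.00, C_total=6.00, V=6.17; Q2=12.33, Q1=24.67; dissipated=22.042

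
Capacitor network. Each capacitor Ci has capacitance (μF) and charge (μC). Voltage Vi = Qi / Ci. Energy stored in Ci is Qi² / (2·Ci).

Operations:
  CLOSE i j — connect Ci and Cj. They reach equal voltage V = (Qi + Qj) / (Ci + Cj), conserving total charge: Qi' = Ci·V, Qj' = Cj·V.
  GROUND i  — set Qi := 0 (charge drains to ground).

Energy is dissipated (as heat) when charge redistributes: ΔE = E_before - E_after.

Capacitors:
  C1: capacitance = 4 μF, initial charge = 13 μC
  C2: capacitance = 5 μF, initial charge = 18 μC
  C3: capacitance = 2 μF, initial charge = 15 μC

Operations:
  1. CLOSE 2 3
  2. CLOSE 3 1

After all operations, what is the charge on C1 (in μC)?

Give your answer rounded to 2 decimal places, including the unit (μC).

Answer: 14.95 μC

Derivation:
Initial: C1(4μF, Q=13μC, V=3.25V), C2(5μF, Q=18μC, V=3.60V), C3(2μF, Q=15μC, V=7.50V)
Op 1: CLOSE 2-3: Q_total=33.00, C_total=7.00, V=4.71; Q2=23.57, Q3=9.43; dissipated=10.864
Op 2: CLOSE 3-1: Q_total=22.43, C_total=6.00, V=3.74; Q3=7.48, Q1=14.95; dissipated=1.429
Final charges: Q1=14.95, Q2=23.57, Q3=7.48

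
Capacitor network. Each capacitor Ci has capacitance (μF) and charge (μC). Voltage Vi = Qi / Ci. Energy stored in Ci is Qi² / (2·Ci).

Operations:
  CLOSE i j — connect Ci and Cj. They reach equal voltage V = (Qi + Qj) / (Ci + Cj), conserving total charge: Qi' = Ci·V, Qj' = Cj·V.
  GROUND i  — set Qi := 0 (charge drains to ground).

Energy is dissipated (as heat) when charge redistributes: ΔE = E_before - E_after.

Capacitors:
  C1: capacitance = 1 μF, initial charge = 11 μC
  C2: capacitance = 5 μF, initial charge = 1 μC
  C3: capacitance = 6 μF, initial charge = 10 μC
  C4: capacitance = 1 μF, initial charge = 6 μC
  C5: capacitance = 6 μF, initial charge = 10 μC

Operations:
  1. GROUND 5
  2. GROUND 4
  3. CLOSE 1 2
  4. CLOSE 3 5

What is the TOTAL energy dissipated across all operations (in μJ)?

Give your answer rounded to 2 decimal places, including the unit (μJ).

Initial: C1(1μF, Q=11μC, V=11.00V), C2(5μF, Q=1μC, V=0.20V), C3(6μF, Q=10μC, V=1.67V), C4(1μF, Q=6μC, V=6.00V), C5(6μF, Q=10μC, V=1.67V)
Op 1: GROUND 5: Q5=0; energy lost=8.333
Op 2: GROUND 4: Q4=0; energy lost=18.000
Op 3: CLOSE 1-2: Q_total=12.00, C_total=6.00, V=2.00; Q1=2.00, Q2=10.00; dissipated=48.600
Op 4: CLOSE 3-5: Q_total=10.00, C_total=12.00, V=0.83; Q3=5.00, Q5=5.00; dissipated=4.167
Total dissipated: 79.100 μJ

Answer: 79.10 μJ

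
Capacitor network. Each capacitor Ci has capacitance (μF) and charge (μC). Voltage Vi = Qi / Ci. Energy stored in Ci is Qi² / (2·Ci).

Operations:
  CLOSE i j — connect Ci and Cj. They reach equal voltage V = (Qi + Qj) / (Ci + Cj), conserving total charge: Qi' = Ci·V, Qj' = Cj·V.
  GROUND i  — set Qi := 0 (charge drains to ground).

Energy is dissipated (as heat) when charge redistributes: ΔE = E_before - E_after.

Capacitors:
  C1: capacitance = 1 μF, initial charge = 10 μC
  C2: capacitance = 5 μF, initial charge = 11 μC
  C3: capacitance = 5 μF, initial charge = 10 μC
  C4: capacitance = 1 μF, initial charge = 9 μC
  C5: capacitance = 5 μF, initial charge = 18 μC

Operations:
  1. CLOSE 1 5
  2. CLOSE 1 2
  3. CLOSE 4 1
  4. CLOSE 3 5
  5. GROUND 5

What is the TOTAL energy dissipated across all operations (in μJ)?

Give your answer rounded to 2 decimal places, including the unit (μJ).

Answer: 66.47 μJ

Derivation:
Initial: C1(1μF, Q=10μC, V=10.00V), C2(5μF, Q=11μC, V=2.20V), C3(5μF, Q=10μC, V=2.00V), C4(1μF, Q=9μC, V=9.00V), C5(5μF, Q=18μC, V=3.60V)
Op 1: CLOSE 1-5: Q_total=28.00, C_total=6.00, V=4.67; Q1=4.67, Q5=23.33; dissipated=17.067
Op 2: CLOSE 1-2: Q_total=15.67, C_total=6.00, V=2.61; Q1=2.61, Q2=13.06; dissipated=2.535
Op 3: CLOSE 4-1: Q_total=11.61, C_total=2.00, V=5.81; Q4=5.81, Q1=5.81; dissipated=10.204
Op 4: CLOSE 3-5: Q_total=33.33, C_total=10.00, V=3.33; Q3=16.67, Q5=16.67; dissipated=8.889
Op 5: GROUND 5: Q5=0; energy lost=27.778
Total dissipated: 66.473 μJ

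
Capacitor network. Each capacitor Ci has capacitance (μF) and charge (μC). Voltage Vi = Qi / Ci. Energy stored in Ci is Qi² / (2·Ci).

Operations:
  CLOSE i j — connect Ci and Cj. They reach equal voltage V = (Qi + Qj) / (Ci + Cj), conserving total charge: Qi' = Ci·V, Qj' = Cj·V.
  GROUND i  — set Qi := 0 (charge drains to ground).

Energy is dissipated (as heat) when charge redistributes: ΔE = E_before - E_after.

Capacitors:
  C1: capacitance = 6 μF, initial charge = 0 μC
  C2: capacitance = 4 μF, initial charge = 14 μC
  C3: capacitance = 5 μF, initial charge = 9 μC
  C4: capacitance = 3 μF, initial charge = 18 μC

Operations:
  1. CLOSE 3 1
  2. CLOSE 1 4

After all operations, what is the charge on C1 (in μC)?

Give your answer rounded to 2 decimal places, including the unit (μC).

Answer: 15.27 μC

Derivation:
Initial: C1(6μF, Q=0μC, V=0.00V), C2(4μF, Q=14μC, V=3.50V), C3(5μF, Q=9μC, V=1.80V), C4(3μF, Q=18μC, V=6.00V)
Op 1: CLOSE 3-1: Q_total=9.00, C_total=11.00, V=0.82; Q3=4.09, Q1=4.91; dissipated=4.418
Op 2: CLOSE 1-4: Q_total=22.91, C_total=9.00, V=2.55; Q1=15.27, Q4=7.64; dissipated=26.851
Final charges: Q1=15.27, Q2=14.00, Q3=4.09, Q4=7.64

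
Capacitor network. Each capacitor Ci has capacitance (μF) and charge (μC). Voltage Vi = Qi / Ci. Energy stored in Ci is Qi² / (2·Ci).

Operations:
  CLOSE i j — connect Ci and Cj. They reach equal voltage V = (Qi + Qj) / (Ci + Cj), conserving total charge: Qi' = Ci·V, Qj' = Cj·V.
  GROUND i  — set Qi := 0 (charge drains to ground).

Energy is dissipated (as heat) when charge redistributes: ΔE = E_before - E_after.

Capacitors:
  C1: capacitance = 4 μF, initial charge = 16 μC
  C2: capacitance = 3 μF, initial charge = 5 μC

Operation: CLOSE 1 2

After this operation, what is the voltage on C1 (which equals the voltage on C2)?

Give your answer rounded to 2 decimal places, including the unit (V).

Initial: C1(4μF, Q=16μC, V=4.00V), C2(3μF, Q=5μC, V=1.67V)
Op 1: CLOSE 1-2: Q_total=21.00, C_total=7.00, V=3.00; Q1=12.00, Q2=9.00; dissipated=4.667

Answer: 3.00 V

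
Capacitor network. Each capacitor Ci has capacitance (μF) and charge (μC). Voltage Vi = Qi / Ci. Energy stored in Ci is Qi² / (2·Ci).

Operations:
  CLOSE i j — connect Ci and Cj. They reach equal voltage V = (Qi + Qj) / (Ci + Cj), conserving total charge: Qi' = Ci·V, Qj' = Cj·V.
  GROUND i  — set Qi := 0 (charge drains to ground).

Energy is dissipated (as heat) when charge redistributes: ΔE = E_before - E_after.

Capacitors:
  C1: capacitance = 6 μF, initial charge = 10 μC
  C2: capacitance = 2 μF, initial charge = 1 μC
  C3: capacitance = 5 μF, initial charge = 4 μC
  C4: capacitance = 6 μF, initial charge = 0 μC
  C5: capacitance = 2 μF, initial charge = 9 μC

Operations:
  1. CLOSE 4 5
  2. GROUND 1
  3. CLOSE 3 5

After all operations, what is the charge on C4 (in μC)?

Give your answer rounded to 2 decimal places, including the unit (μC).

Answer: 6.75 μC

Derivation:
Initial: C1(6μF, Q=10μC, V=1.67V), C2(2μF, Q=1μC, V=0.50V), C3(5μF, Q=4μC, V=0.80V), C4(6μF, Q=0μC, V=0.00V), C5(2μF, Q=9μC, V=4.50V)
Op 1: CLOSE 4-5: Q_total=9.00, C_total=8.00, V=1.12; Q4=6.75, Q5=2.25; dissipated=15.188
Op 2: GROUND 1: Q1=0; energy lost=8.333
Op 3: CLOSE 3-5: Q_total=6.25, C_total=7.00, V=0.89; Q3=4.46, Q5=1.79; dissipated=0.075
Final charges: Q1=0.00, Q2=1.00, Q3=4.46, Q4=6.75, Q5=1.79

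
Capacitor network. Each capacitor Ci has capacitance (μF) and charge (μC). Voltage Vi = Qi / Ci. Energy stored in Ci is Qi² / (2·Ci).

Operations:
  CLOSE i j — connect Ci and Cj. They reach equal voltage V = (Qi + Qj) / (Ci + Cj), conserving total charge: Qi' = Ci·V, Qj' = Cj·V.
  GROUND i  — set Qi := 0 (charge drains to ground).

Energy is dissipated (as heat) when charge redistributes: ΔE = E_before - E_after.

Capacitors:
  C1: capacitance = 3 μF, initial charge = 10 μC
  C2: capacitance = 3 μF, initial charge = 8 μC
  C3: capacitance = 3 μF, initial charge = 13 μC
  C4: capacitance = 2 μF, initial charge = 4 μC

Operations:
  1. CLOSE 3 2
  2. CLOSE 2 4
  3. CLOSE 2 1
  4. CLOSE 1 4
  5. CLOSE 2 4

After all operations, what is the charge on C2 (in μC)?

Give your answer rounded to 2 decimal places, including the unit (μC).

Answer: 9.25 μC

Derivation:
Initial: C1(3μF, Q=10μC, V=3.33V), C2(3μF, Q=8μC, V=2.67V), C3(3μF, Q=13μC, V=4.33V), C4(2μF, Q=4μC, V=2.00V)
Op 1: CLOSE 3-2: Q_total=21.00, C_total=6.00, V=3.50; Q3=10.50, Q2=10.50; dissipated=2.083
Op 2: CLOSE 2-4: Q_total=14.50, C_total=5.00, V=2.90; Q2=8.70, Q4=5.80; dissipated=1.350
Op 3: CLOSE 2-1: Q_total=18.70, C_total=6.00, V=3.12; Q2=9.35, Q1=9.35; dissipated=0.141
Op 4: CLOSE 1-4: Q_total=15.15, C_total=5.00, V=3.03; Q1=9.09, Q4=6.06; dissipated=0.028
Op 5: CLOSE 2-4: Q_total=15.41, C_total=5.00, V=3.08; Q2=9.25, Q4=6.16; dissipated=0.005
Final charges: Q1=9.09, Q2=9.25, Q3=10.50, Q4=6.16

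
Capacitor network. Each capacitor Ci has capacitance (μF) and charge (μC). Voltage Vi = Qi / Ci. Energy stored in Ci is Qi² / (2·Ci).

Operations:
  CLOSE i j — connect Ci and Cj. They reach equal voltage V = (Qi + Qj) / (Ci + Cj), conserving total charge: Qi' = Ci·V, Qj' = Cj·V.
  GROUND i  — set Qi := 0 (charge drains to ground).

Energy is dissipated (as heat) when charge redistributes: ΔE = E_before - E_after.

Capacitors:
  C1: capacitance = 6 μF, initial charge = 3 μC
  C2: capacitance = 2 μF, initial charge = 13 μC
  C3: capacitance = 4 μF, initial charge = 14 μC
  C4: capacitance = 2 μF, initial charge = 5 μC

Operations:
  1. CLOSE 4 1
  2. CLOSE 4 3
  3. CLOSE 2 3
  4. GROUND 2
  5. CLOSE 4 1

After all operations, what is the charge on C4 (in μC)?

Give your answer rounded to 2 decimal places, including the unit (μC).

Initial: C1(6μF, Q=3μC, V=0.50V), C2(2μF, Q=13μC, V=6.50V), C3(4μF, Q=14μC, V=3.50V), C4(2μF, Q=5μC, V=2.50V)
Op 1: CLOSE 4-1: Q_total=8.00, C_total=8.00, V=1.00; Q4=2.00, Q1=6.00; dissipated=3.000
Op 2: CLOSE 4-3: Q_total=16.00, C_total=6.00, V=2.67; Q4=5.33, Q3=10.67; dissipated=4.167
Op 3: CLOSE 2-3: Q_total=23.67, C_total=6.00, V=3.94; Q2=7.89, Q3=15.78; dissipated=9.796
Op 4: GROUND 2: Q2=0; energy lost=15.559
Op 5: CLOSE 4-1: Q_total=11.33, C_total=8.00, V=1.42; Q4=2.83, Q1=8.50; dissipated=2.083
Final charges: Q1=8.50, Q2=0.00, Q3=15.78, Q4=2.83

Answer: 2.83 μC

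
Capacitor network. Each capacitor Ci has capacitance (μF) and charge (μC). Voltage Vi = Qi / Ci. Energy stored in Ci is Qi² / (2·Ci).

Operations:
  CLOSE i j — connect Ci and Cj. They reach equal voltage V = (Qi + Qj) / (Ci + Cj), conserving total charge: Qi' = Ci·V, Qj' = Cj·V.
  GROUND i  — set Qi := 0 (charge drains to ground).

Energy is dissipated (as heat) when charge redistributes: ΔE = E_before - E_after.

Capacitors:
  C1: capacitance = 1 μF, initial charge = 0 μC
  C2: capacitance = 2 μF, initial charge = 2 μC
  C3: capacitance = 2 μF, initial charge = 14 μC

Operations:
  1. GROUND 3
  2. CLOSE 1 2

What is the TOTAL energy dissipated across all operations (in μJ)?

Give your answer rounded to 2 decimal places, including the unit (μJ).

Initial: C1(1μF, Q=0μC, V=0.00V), C2(2μF, Q=2μC, V=1.00V), C3(2μF, Q=14μC, V=7.00V)
Op 1: GROUND 3: Q3=0; energy lost=49.000
Op 2: CLOSE 1-2: Q_total=2.00, C_total=3.00, V=0.67; Q1=0.67, Q2=1.33; dissipated=0.333
Total dissipated: 49.333 μJ

Answer: 49.33 μJ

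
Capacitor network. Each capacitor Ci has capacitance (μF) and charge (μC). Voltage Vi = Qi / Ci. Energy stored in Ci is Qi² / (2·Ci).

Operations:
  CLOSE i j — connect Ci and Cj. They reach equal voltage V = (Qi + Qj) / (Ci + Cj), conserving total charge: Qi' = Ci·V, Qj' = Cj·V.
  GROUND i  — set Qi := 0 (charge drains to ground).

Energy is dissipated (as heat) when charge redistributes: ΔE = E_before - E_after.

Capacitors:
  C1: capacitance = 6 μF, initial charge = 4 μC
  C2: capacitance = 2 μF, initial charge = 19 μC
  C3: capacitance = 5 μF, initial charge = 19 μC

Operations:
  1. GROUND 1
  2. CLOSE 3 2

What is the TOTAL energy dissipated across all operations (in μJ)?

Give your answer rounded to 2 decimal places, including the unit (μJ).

Answer: 24.54 μJ

Derivation:
Initial: C1(6μF, Q=4μC, V=0.67V), C2(2μF, Q=19μC, V=9.50V), C3(5μF, Q=19μC, V=3.80V)
Op 1: GROUND 1: Q1=0; energy lost=1.333
Op 2: CLOSE 3-2: Q_total=38.00, C_total=7.00, V=5.43; Q3=27.14, Q2=10.86; dissipated=23.207
Total dissipated: 24.540 μJ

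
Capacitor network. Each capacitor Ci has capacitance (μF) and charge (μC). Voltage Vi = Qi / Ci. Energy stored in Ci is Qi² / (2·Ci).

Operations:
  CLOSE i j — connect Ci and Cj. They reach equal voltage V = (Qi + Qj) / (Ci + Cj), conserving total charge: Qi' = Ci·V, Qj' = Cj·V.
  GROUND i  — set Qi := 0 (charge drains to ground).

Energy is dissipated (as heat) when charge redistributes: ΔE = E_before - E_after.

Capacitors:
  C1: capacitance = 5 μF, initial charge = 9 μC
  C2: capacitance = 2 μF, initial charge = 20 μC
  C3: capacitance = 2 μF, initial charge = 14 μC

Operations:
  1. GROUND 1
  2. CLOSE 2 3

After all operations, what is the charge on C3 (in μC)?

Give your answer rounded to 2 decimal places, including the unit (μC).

Initial: C1(5μF, Q=9μC, V=1.80V), C2(2μF, Q=20μC, V=10.00V), C3(2μF, Q=14μC, V=7.00V)
Op 1: GROUND 1: Q1=0; energy lost=8.100
Op 2: CLOSE 2-3: Q_total=34.00, C_total=4.00, V=8.50; Q2=17.00, Q3=17.00; dissipated=4.500
Final charges: Q1=0.00, Q2=17.00, Q3=17.00

Answer: 17.00 μC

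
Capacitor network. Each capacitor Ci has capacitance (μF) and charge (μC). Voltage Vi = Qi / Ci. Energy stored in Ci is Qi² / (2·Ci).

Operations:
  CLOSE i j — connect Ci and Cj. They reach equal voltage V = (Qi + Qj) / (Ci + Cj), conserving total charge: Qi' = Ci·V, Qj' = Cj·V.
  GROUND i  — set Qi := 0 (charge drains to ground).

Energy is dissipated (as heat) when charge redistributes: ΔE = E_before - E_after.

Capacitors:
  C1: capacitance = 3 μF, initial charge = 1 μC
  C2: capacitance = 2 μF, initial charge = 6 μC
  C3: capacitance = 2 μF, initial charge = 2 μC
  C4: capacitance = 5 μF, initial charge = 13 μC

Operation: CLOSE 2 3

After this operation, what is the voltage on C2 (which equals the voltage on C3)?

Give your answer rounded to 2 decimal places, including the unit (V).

Initial: C1(3μF, Q=1μC, V=0.33V), C2(2μF, Q=6μC, V=3.00V), C3(2μF, Q=2μC, V=1.00V), C4(5μF, Q=13μC, V=2.60V)
Op 1: CLOSE 2-3: Q_total=8.00, C_total=4.00, V=2.00; Q2=4.00, Q3=4.00; dissipated=2.000

Answer: 2.00 V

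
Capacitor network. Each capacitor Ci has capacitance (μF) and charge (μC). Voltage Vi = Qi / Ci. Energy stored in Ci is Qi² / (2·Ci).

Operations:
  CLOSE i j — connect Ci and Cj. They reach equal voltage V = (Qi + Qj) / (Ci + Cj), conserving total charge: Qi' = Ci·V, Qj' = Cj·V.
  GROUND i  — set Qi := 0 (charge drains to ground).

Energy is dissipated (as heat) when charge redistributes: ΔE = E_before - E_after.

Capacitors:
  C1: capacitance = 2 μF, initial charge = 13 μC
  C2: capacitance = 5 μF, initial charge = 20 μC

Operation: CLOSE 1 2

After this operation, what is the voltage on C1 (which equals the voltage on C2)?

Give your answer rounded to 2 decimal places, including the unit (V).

Initial: C1(2μF, Q=13μC, V=6.50V), C2(5μF, Q=20μC, V=4.00V)
Op 1: CLOSE 1-2: Q_total=33.00, C_total=7.00, V=4.71; Q1=9.43, Q2=23.57; dissipated=4.464

Answer: 4.71 V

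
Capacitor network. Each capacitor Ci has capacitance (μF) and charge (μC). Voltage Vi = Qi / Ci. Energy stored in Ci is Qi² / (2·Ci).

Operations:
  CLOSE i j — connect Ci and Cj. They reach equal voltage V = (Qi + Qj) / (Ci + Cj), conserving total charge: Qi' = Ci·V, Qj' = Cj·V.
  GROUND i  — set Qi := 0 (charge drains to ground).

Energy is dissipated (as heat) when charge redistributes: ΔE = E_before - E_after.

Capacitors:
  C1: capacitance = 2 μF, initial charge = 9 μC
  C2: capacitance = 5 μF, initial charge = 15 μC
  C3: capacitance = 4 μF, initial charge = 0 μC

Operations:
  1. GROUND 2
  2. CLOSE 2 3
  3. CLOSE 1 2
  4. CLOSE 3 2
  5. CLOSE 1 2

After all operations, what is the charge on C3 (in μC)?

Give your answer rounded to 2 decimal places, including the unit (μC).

Initial: C1(2μF, Q=9μC, V=4.50V), C2(5μF, Q=15μC, V=3.00V), C3(4μF, Q=0μC, V=0.00V)
Op 1: GROUND 2: Q2=0; energy lost=22.500
Op 2: CLOSE 2-3: Q_total=0.00, C_total=9.00, V=0.00; Q2=0.00, Q3=0.00; dissipated=0.000
Op 3: CLOSE 1-2: Q_total=9.00, C_total=7.00, V=1.29; Q1=2.57, Q2=6.43; dissipated=14.464
Op 4: CLOSE 3-2: Q_total=6.43, C_total=9.00, V=0.71; Q3=2.86, Q2=3.57; dissipated=1.837
Op 5: CLOSE 1-2: Q_total=6.14, C_total=7.00, V=0.88; Q1=1.76, Q2=4.39; dissipated=0.233
Final charges: Q1=1.76, Q2=4.39, Q3=2.86

Answer: 2.86 μC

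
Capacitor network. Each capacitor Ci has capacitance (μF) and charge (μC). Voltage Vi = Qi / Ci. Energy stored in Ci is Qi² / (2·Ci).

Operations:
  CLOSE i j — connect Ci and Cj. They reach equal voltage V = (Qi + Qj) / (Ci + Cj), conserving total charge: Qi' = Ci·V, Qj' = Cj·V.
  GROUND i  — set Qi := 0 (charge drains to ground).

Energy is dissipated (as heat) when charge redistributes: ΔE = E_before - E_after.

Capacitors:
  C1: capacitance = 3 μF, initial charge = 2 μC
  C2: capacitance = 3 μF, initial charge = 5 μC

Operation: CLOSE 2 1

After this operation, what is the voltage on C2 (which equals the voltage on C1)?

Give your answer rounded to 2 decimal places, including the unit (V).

Answer: 1.17 V

Derivation:
Initial: C1(3μF, Q=2μC, V=0.67V), C2(3μF, Q=5μC, V=1.67V)
Op 1: CLOSE 2-1: Q_total=7.00, C_total=6.00, V=1.17; Q2=3.50, Q1=3.50; dissipated=0.750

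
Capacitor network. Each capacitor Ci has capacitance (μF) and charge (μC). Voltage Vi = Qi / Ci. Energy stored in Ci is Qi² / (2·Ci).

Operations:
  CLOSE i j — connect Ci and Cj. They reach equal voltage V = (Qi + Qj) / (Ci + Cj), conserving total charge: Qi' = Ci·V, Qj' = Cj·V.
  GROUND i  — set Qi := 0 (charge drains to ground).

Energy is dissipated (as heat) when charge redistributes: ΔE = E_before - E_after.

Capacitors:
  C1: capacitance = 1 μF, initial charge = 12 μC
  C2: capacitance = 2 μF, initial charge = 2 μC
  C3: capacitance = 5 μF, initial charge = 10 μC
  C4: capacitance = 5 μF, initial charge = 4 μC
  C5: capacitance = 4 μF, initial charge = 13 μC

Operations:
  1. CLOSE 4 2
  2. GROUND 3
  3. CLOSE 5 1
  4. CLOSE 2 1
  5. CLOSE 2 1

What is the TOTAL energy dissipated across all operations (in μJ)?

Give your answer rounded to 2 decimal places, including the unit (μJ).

Answer: 46.37 μJ

Derivation:
Initial: C1(1μF, Q=12μC, V=12.00V), C2(2μF, Q=2μC, V=1.00V), C3(5μF, Q=10μC, V=2.00V), C4(5μF, Q=4μC, V=0.80V), C5(4μF, Q=13μC, V=3.25V)
Op 1: CLOSE 4-2: Q_total=6.00, C_total=7.00, V=0.86; Q4=4.29, Q2=1.71; dissipated=0.029
Op 2: GROUND 3: Q3=0; energy lost=10.000
Op 3: CLOSE 5-1: Q_total=25.00, C_total=5.00, V=5.00; Q5=20.00, Q1=5.00; dissipated=30.625
Op 4: CLOSE 2-1: Q_total=6.71, C_total=3.00, V=2.24; Q2=4.48, Q1=2.24; dissipated=5.721
Op 5: CLOSE 2-1: Q_total=6.71, C_total=3.00, V=2.24; Q2=4.48, Q1=2.24; dissipated=0.000
Total dissipated: 46.375 μJ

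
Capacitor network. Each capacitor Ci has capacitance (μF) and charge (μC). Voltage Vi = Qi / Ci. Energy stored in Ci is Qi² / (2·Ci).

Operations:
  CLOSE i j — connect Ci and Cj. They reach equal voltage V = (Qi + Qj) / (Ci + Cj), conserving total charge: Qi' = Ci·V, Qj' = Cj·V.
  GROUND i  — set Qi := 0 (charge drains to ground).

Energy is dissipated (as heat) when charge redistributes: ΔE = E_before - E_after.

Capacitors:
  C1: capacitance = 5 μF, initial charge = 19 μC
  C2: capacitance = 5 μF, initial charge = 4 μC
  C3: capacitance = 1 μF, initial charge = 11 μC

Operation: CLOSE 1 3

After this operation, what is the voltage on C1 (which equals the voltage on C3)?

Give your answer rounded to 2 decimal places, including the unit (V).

Initial: C1(5μF, Q=19μC, V=3.80V), C2(5μF, Q=4μC, V=0.80V), C3(1μF, Q=11μC, V=11.00V)
Op 1: CLOSE 1-3: Q_total=30.00, C_total=6.00, V=5.00; Q1=25.00, Q3=5.00; dissipated=21.600

Answer: 5.00 V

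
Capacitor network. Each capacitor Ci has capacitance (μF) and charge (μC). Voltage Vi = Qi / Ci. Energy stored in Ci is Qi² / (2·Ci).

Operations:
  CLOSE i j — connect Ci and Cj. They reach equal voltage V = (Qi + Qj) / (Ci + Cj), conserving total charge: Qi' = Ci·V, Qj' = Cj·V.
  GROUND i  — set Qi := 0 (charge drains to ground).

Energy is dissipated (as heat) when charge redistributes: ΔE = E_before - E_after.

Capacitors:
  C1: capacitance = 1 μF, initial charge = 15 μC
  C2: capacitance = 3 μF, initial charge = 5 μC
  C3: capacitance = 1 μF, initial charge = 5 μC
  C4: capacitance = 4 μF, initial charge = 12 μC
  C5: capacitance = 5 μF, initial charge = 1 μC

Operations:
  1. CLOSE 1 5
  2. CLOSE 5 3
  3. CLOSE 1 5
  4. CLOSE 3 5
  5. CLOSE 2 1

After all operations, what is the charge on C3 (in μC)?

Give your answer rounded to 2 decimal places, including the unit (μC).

Initial: C1(1μF, Q=15μC, V=15.00V), C2(3μF, Q=5μC, V=1.67V), C3(1μF, Q=5μC, V=5.00V), C4(4μF, Q=12μC, V=3.00V), C5(5μF, Q=1μC, V=0.20V)
Op 1: CLOSE 1-5: Q_total=16.00, C_total=6.00, V=2.67; Q1=2.67, Q5=13.33; dissipated=91.267
Op 2: CLOSE 5-3: Q_total=18.33, C_total=6.00, V=3.06; Q5=15.28, Q3=3.06; dissipated=2.269
Op 3: CLOSE 1-5: Q_total=17.94, C_total=6.00, V=2.99; Q1=2.99, Q5=14.95; dissipated=0.063
Op 4: CLOSE 3-5: Q_total=18.01, C_total=6.00, V=3.00; Q3=3.00, Q5=15.01; dissipated=0.002
Op 5: CLOSE 2-1: Q_total=7.99, C_total=4.00, V=2.00; Q2=5.99, Q1=2.00; dissipated=0.657
Final charges: Q1=2.00, Q2=5.99, Q3=3.00, Q4=12.00, Q5=15.01

Answer: 3.00 μC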